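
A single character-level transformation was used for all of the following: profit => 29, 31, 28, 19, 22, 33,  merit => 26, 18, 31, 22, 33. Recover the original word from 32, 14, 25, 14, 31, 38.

p is letter #16 and maps to 29: an offset of 13. The number is (letter's place in the alphabet, a=1) + 13.
Decoding 32, 14, 25, 14, 31, 38: 32→(32−13)÷1=19=s, 14→(14−13)÷1=1=a, 25→(25−13)÷1=12=l, 14→(14−13)÷1=1=a, 31→(31−13)÷1=18=r, 38→(38−13)÷1=25=y.

salary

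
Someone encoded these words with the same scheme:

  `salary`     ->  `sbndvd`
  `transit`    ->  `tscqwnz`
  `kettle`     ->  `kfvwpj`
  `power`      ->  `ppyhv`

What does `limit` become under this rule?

Each letter shifts forward by its position index (0, 1, 2, …) — the shift grows by one for each successive letter.
On limit: l+0=l, i+1=j, m+2=o, i+3=l, t+4=x.

ljolx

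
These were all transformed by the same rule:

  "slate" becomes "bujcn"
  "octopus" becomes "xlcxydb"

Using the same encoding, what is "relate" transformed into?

Each letter is shifted forward by 9 in the alphabet (a Caesar shift of +9).
For relate: r+9=a, e+9=n, l+9=u, a+9=j, t+9=c, e+9=n.

anujcn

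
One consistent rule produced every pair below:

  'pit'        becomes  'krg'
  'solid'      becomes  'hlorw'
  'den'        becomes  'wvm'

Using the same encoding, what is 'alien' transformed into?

Each pair mirrors across the alphabet (p↔k, i↔r, t↔g): positions sum to 25. Each letter is replaced by its mirror in the alphabet: a↔z, b↔y, c↔x, and so on (the Atbash cipher).
For alien: a↔z, l↔o, i↔r, e↔v, n↔m.

zorvm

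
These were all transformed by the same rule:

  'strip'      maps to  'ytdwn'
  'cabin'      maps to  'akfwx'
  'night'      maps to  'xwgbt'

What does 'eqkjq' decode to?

weave

Treating letters as 0–25, the rule is x ↦ 21x + 10 (mod 26).
Decoding eqkjq: e(4)→5·(4−10)≡22=w; q(16)→5·(16−10)≡4=e; k(10)→5·(10−10)≡0=a; j(9)→5·(9−10)≡21=v; q(16)→5·(16−10)≡4=e (all mod 26).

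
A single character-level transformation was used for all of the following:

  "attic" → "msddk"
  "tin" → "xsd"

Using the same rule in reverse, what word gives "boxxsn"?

The output letters match the input read backwards, each shifted +10: attic reversed is citta. The word is reversed, then every letter is shifted forward by 10.
Decoding boxxsn: shift back: b−10=r, o−10=e, x−10=n, x−10=n, s−10=i, n−10=d → rennid; then reverse → dinner.

dinner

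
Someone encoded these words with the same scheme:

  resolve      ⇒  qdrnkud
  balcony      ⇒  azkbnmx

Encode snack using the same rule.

rmzbj

Compare letters: r→q is +25, e→d is +25, s→r is +25 — a constant shift. This is a Caesar cipher with shift 25.
Applying it to snack: s+25=r, n+25=m, a+25=z, c+25=b, k+25=j.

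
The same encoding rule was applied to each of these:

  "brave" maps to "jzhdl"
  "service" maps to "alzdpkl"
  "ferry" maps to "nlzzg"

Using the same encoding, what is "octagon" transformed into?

vkbhovv

The shift depends on letter class: consonant b→j is +8, but vowel a→h is +7. Vowels shift forward by 7 and consonants shift forward by 8.
For octagon: o(vowel)+7=v, c(cons)+8=k, t(cons)+8=b, a(vowel)+7=h, g(cons)+8=o, o(vowel)+7=v, n(cons)+8=v.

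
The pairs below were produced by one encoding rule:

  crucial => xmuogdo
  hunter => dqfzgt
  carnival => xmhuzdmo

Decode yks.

The output letters match the input read backwards, each shifted +12: crucial reversed is laicurc. Two steps: reverse the string, then apply a Caesar shift of +12.
Reversing it on yks: shift back: y−12=m, k−12=y, s−12=g → myg; then reverse → gym.

gym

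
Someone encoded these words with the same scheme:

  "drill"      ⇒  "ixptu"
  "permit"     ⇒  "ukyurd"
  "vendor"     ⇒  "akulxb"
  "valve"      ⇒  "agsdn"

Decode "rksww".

In drill: d→i is +5, r→x is +6, i→p is +7, l→t is +8 — the shift increases by 1 each position. Letter i (0-indexed) is shifted by i+5, so successive shifts are 5, 6, 7, ….
Decoding rksww: r−5=m, k−6=e, s−7=l, w−8=o, w−9=n.

melon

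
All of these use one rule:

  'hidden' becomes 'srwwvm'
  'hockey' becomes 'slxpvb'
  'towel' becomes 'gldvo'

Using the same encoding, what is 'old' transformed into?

Each pair mirrors across the alphabet (h↔s, i↔r, d↔w): positions sum to 25. Letters are reflected about the middle of the alphabet (position → 25−position): Atbash.
For old: o↔l, l↔o, d↔w.

low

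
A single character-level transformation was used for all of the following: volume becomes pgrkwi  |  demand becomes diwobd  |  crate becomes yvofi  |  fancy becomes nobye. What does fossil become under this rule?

v(21)→p(15) and o(14)→g(6) fit y≡5x+14 (mod 26); the inverse of 5 mod 26 is 21. This is an affine cipher: with a=0,…,z=25, each position x becomes (5x+14) mod 26.
For fossil: f(5)→5·5+14≡13=n; o(14)→5·14+14≡6=g; s(18)→5·18+14≡0=a; s(18)→5·18+14≡0=a; i(8)→5·8+14≡2=c; l(11)→5·11+14≡17=r (all mod 26).

ngaacr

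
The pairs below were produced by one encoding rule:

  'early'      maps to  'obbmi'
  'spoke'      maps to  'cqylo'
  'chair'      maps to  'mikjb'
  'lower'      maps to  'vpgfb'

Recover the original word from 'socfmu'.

It's a Vigenère-style cipher with numeric key [10,1]: position i shifts by key[i mod 2].
Decoding socfmu: s−10=i, o−1=n, c−10=s, f−1=e, m−10=c, u−1=t.

insect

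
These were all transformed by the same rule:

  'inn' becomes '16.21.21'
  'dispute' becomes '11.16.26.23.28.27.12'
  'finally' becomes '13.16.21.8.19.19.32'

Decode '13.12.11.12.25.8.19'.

Letters become their 1-based position plus 7 (so a→8, b→9, …).
Reversing it on 13.12.11.12.25.8.19: 13→(13−7)÷1=6=f, 12→(12−7)÷1=5=e, 11→(11−7)÷1=4=d, 12→(12−7)÷1=5=e, 25→(25−7)÷1=18=r, 8→(8−7)÷1=1=a, 19→(19−7)÷1=12=l.

federal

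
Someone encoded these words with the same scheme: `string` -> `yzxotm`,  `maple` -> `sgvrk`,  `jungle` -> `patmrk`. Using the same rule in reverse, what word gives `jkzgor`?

It's a constant shift of +6 (ROT6).
Decoding jkzgor: j−6=d, k−6=e, z−6=t, g−6=a, o−6=i, r−6=l.

detail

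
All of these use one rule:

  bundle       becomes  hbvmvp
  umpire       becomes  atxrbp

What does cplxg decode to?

In bundle: b→h is +6, u→b is +7, n→v is +8, d→m is +9 — the shift increases by 1 each position. The shift increases by 1 at each position, starting from +6: 6, 7, 8, ….
Decoding cplxg: c−6=w, p−7=i, l−8=d, x−9=o, g−10=w.

widow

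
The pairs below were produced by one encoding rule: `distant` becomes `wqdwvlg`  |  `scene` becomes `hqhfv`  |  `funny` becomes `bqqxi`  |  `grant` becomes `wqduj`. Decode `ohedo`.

label

The word is reversed, then every letter is shifted forward by 3.
Undoing it on ohedo: shift back: o−3=l, h−3=e, e−3=b, d−3=a, o−3=l → lebal; then reverse → label.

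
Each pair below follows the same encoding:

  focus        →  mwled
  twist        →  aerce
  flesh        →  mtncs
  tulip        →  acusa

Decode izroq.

brief

The shift increases by 1 at each position, starting from +7: 7, 8, 9, ….
Undoing it on izroq: i−7=b, z−8=r, r−9=i, o−10=e, q−11=f.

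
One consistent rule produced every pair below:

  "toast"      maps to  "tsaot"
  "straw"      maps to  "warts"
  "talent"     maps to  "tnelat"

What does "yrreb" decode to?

berry

The word is simply reversed.
Decoding yrreb: then reverse → berry.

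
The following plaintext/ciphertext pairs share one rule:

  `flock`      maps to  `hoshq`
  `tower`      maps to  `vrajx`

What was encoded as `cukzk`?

Letter i (0-indexed) is shifted by i+2, so successive shifts are 2, 3, 4, ….
Decoding cukzk: c−2=a, u−3=r, k−4=g, z−5=u, k−6=e.

argue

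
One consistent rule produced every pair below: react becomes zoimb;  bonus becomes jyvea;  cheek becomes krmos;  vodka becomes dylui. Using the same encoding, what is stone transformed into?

Shifts by position in react: pos 0: r→z (+8), pos 1: e→o (+10), pos 2: a→i (+8), pos 3: c→m (+10) — repeating every 2. It's a Vigenère-style cipher with numeric key [8,10]: position i shifts by key[i mod 2].
Applying it to stone: s+8=a, t+10=d, o+8=w, n+10=x, e+8=m.

adwxm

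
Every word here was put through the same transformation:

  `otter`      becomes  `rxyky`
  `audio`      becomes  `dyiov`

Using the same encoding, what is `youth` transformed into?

bszzo

The shift increases by 1 at each position, starting from +3: 3, 4, 5, ….
For youth: y+3=b, o+4=s, u+5=z, t+6=z, h+7=o.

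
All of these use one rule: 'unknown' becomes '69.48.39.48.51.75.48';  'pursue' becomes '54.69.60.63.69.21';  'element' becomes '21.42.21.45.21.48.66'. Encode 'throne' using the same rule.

66.30.60.51.48.21

u(#21)→69 and n(#14)→48: differences scale by 3, so n = 3·pos + 6. With a=1..z=26, the number is 3·pos + 6.
For throne: t=20→66, h=8→30, r=18→60, o=15→51, n=14→48, e=5→21.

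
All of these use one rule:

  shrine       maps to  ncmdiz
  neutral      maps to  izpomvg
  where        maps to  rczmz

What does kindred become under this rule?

fdiymzy

Compare letters: s→n is +21, h→c is +21, r→m is +21 — a constant shift. Every letter moves 21 places later in the alphabet, wrapping around z→a.
On kindred: k+21=f, i+21=d, n+21=i, d+21=y, r+21=m, e+21=z, d+21=y.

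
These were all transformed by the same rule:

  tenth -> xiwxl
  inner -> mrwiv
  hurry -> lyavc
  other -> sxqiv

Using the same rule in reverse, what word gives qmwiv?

miner

A repeating key of period 3 is used — shifts +4, +4, +9 over and over.
Reversing it on qmwiv: q−4=m, m−4=i, w−9=n, i−4=e, v−4=r.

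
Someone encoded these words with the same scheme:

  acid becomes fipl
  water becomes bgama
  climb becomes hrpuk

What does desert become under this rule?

ikzmad

In acid: a→f is +5, c→i is +6, i→p is +7, d→l is +8 — the shift increases by 1 each position. The shift increases by 1 at each position, starting from +5: 5, 6, 7, ….
On desert: d+5=i, e+6=k, s+7=z, e+8=m, r+9=a, t+10=d.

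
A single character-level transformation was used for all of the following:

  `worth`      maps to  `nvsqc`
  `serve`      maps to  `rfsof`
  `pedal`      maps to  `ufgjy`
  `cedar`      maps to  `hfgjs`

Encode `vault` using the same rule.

ojpyq

This is an affine cipher: with a=0,…,z=25, each position x becomes (25x+9) mod 26.
For vault: v(21)→25·21+9≡14=o; a(0)→25·0+9≡9=j; u(20)→25·20+9≡15=p; l(11)→25·11+9≡24=y; t(19)→25·19+9≡16=q (all mod 26).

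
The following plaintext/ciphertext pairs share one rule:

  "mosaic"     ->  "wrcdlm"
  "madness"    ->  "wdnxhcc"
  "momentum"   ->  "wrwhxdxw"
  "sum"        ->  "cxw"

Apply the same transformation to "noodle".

The shift depends on letter class: consonant m→w is +10, but vowel o→r is +3. Two shifts are in play — +3 for a/e/i/o/u, +10 for every other letter.
On noodle: n(cons)+10=x, o(vowel)+3=r, o(vowel)+3=r, d(cons)+10=n, l(cons)+10=v, e(vowel)+3=h.

xrrnvh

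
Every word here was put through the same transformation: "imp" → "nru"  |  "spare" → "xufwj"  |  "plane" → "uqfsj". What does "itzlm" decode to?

Compare letters: i→n is +5, m→r is +5, p→u is +5 — a constant shift. This is a Caesar cipher with shift 5.
Undoing it on itzlm: i−5=d, t−5=o, z−5=u, l−5=g, m−5=h.

dough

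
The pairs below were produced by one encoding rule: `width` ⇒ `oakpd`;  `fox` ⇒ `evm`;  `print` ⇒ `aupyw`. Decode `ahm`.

fat

The output letters match the input read backwards, each shifted +7: width reversed is htdiw. The word is reversed, then every letter is shifted forward by 7.
Decoding ahm: shift back: a−7=t, h−7=a, m−7=f → taf; then reverse → fat.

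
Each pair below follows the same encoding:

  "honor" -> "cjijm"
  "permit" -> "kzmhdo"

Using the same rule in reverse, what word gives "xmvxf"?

crack

Compare letters: h→c is +21, o→j is +21, n→i is +21 — a constant shift. This is a Caesar cipher with shift 21.
Decoding xmvxf: x−21=c, m−21=r, v−21=a, x−21=c, f−21=k.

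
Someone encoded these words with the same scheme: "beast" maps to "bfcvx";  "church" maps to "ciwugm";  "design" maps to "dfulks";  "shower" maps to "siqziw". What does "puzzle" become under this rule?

pvbcpj

In beast: b→b is +0, e→f is +1, a→c is +2, s→v is +3 — the shift increases by 1 each position. The shift increases by 1 at each position, starting from +0: 0, 1, 2, ….
Applying it to puzzle: p+0=p, u+1=v, z+2=b, z+3=c, l+4=p, e+5=j.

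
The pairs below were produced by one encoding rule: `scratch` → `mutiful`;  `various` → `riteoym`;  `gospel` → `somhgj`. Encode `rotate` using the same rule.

s(18)→m(12) and c(2)→u(20) fit y≡19x+8 (mod 26); the inverse of 19 mod 26 is 11. Treating letters as 0–25, the rule is x ↦ 19x + 8 (mod 26).
On rotate: r(17)→19·17+8≡19=t; o(14)→19·14+8≡14=o; t(19)→19·19+8≡5=f; a(0)→19·0+8≡8=i; t(19)→19·19+8≡5=f; e(4)→19·4+8≡6=g (all mod 26).

tofifg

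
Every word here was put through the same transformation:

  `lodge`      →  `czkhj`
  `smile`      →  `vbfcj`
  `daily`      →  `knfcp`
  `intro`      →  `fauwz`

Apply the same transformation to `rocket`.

wzldju

Treating letters as 0–25, the rule is x ↦ 25x + 13 (mod 26).
On rocket: r(17)→25·17+13≡22=w; o(14)→25·14+13≡25=z; c(2)→25·2+13≡11=l; k(10)→25·10+13≡3=d; e(4)→25·4+13≡9=j; t(19)→25·19+13≡20=u (all mod 26).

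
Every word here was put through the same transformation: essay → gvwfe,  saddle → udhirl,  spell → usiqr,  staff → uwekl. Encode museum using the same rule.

oxwjat

In essay: e→g is +2, s→v is +3, s→w is +4, a→f is +5 — the shift increases by 1 each position. Each letter shifts forward by (position + 2), i.e. 2, 3, 4, … — the shift grows by one for each successive letter.
Applying it to museum: m+2=o, u+3=x, s+4=w, e+5=j, u+6=a, m+7=t.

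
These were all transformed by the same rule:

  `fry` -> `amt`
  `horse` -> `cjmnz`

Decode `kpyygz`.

Compare letters: f→a is +21, r→m is +21, y→t is +21 — a constant shift. It's a constant shift of +21 (ROT21).
Undoing it on kpyygz: k−21=p, p−21=u, y−21=d, y−21=d, g−21=l, z−21=e.

puddle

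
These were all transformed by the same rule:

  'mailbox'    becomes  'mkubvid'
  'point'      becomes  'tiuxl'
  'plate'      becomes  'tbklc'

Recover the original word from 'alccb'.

m(12)→m(12) and a(0)→k(10) fit y≡11x+10 (mod 26); the inverse of 11 mod 26 is 19. Each letter's alphabet position (a=0..z=25) is mapped through 11·x+10 mod 26 — an affine cipher.
Reversing it on alccb: a(0)→19·(0−10)≡18=s; l(11)→19·(11−10)≡19=t; c(2)→19·(2−10)≡4=e; c(2)→19·(2−10)≡4=e; b(1)→19·(1−10)≡11=l (all mod 26).

steel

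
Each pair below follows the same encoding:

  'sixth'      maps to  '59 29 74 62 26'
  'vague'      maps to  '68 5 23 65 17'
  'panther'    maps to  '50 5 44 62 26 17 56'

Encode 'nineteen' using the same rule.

44 29 44 17 62 17 17 44

Each letter becomes 3×(its alphabet position, a=1..z=26) + 2.
For nineteen: n=14→44, i=9→29, n=14→44, e=5→17, t=20→62, e=5→17, e=5→17, n=14→44.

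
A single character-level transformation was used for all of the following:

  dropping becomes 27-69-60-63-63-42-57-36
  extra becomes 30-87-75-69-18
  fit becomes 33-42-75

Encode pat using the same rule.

d(#4)→27 and r(#18)→69: differences scale by 3, so n = 3·pos + 15. The formula is n = 3×(alphabet index, a=1) + 15.
Applying it to pat: p=16→63, a=1→18, t=20→75.

63-18-75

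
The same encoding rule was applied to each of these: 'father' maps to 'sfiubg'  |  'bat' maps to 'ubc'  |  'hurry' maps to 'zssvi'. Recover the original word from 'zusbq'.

party

The output letters match the input read backwards, each shifted +1: father reversed is rehtaf. Two steps: reverse the string, then apply a Caesar shift of +1.
Undoing it on zusbq: shift back: z−1=y, u−1=t, s−1=r, b−1=a, q−1=p → ytrap; then reverse → party.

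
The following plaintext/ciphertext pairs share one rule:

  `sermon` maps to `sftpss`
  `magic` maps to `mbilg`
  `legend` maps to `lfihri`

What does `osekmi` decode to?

In sermon: s→s is +0, e→f is +1, r→t is +2, m→p is +3 — the shift increases by 1 each position. Each letter shifts forward by its position index (0, 1, 2, …) — the shift grows by one for each successive letter.
Undoing it on osekmi: o−0=o, s−1=r, e−2=c, k−3=h, m−4=i, i−5=d.

orchid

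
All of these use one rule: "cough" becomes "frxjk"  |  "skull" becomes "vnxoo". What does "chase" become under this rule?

Compare letters: c→f is +3, o→r is +3, u→x is +3 — a constant shift. Every letter moves 3 places later in the alphabet, wrapping around z→a.
On chase: c+3=f, h+3=k, a+3=d, s+3=v, e+3=h.

fkdvh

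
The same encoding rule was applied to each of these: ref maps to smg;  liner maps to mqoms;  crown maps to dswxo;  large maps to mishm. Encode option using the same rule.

The shift depends on letter class: consonant r→s is +1, but vowel e→m is +8. The rule splits by letter class: vowels +8, consonants +1.
On option: o(vowel)+8=w, p(cons)+1=q, t(cons)+1=u, i(vowel)+8=q, o(vowel)+8=w, n(cons)+1=o.

wquqwo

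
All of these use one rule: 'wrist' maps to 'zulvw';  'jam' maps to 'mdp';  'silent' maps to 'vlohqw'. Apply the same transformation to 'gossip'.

Compare letters: w→z is +3, r→u is +3, i→l is +3 — a constant shift. Every letter moves 3 places later in the alphabet, wrapping around z→a.
For gossip: g+3=j, o+3=r, s+3=v, s+3=v, i+3=l, p+3=s.

jrvvls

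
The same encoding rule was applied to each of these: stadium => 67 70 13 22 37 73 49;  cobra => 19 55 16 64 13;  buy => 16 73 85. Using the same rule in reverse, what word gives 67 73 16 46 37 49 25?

sublime

Each letter becomes 3×(its alphabet position, a=1..z=26) + 10.
Undoing it on 67 73 16 46 37 49 25: 67→(67−10)÷3=19=s, 73→(73−10)÷3=21=u, 16→(16−10)÷3=2=b, 46→(46−10)÷3=12=l, 37→(37−10)÷3=9=i, 49→(49−10)÷3=13=m, 25→(25−10)÷3=5=e.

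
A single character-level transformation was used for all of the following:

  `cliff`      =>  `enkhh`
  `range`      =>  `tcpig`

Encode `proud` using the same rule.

It's a constant shift of +2 (ROT2).
On proud: p+2=r, r+2=t, o+2=q, u+2=w, d+2=f.

rtqwf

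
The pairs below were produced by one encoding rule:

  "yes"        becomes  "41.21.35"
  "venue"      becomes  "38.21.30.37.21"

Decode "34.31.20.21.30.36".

rodent

y is letter #25 and maps to 41: an offset of 16. Each letter is replaced by its alphabet position (a=1..z=26) + 16.
Reversing it on 34.31.20.21.30.36: 34→(34−16)÷1=18=r, 31→(31−16)÷1=15=o, 20→(20−16)÷1=4=d, 21→(21−16)÷1=5=e, 30→(30−16)÷1=14=n, 36→(36−16)÷1=20=t.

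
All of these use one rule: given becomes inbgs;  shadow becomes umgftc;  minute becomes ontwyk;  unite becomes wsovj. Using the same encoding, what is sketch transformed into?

upkvhn

A repeating key of period 3 is used — shifts +2, +5, +6 over and over.
Applying it to sketch: s+2=u, k+5=p, e+6=k, t+2=v, c+5=h, h+6=n.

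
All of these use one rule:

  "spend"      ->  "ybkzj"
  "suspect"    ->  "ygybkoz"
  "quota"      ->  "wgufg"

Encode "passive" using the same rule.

It's a Vigenère-style cipher with numeric key [6,12]: position i shifts by key[i mod 2].
For passive: p+6=v, a+12=m, s+6=y, s+12=e, i+6=o, v+12=h, e+6=k.

vmyeohk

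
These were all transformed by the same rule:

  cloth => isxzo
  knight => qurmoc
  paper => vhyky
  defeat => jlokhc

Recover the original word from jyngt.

dream

Shifts by position in cloth: pos 0: c→i (+6), pos 1: l→s (+7), pos 2: o→x (+9), pos 3: t→z (+6), pos 4: h→o (+7) — repeating every 3. A repeating key of period 3 is used — shifts +6, +7, +9 over and over.
Undoing it on jyngt: j−6=d, y−7=r, n−9=e, g−6=a, t−7=m.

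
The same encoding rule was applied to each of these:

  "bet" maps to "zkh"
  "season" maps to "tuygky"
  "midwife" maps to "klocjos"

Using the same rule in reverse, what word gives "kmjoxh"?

bridge

The output letters match the input read backwards, each shifted +6: bet reversed is teb. Two steps: reverse the string, then apply a Caesar shift of +6.
Undoing it on kmjoxh: shift back: k−6=e, m−6=g, j−6=d, o−6=i, x−6=r, h−6=b → egdirb; then reverse → bridge.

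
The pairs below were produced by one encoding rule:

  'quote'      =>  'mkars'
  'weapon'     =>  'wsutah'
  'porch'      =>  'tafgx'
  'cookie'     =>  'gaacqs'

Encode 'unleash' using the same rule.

Treating letters as 0–25, the rule is x ↦ 19x + 20 (mod 26).
On unleash: u(20)→19·20+20≡10=k; n(13)→19·13+20≡7=h; l(11)→19·11+20≡21=v; e(4)→19·4+20≡18=s; a(0)→19·0+20≡20=u; s(18)→19·18+20≡24=y; h(7)→19·7+20≡23=x (all mod 26).

khvsuyx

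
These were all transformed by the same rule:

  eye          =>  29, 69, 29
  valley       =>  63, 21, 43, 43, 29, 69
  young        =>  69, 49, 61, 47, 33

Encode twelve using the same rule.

With a=1..z=26, the number is 2·pos + 19.
Applying it to twelve: t=20→59, w=23→65, e=5→29, l=12→43, v=22→63, e=5→29.

59, 65, 29, 43, 63, 29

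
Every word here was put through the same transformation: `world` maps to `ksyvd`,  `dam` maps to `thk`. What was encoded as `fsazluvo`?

The output letters match the input read backwards, each shifted +7: world reversed is dlrow. Two steps: reverse the string, then apply a Caesar shift of +7.
Undoing it on fsazluvo: shift back: f−7=y, s−7=l, a−7=t, z−7=s, l−7=e, u−7=n, v−7=o, o−7=h → yltsenoh; then reverse → honestly.

honestly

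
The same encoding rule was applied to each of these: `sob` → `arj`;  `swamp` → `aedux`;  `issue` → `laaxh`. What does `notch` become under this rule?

The shift depends on letter class: consonant s→a is +8, but vowel o→r is +3. Vowels shift forward by 3 and consonants shift forward by 8.
Applying it to notch: n(cons)+8=v, o(vowel)+3=r, t(cons)+8=b, c(cons)+8=k, h(cons)+8=p.

vrbkp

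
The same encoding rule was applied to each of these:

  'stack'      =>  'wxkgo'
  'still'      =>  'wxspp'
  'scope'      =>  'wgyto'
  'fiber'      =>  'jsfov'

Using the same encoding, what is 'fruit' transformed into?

jvesx

Two shifts are in play — +10 for a/e/i/o/u, +4 for every other letter.
On fruit: f(cons)+4=j, r(cons)+4=v, u(vowel)+10=e, i(vowel)+10=s, t(cons)+4=x.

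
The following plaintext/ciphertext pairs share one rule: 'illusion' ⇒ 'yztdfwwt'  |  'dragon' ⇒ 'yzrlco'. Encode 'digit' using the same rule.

The output letters match the input read backwards, each shifted +11: illusion reversed is noisulli. The word is reversed, then every letter is shifted forward by 11.
For digit: reverse → tigid; then shift: t+11=e, i+11=t, g+11=r, i+11=t, d+11=o.

etrto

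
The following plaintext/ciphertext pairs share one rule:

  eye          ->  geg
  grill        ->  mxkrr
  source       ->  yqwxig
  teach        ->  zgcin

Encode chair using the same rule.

The rule splits by letter class: vowels +2, consonants +6.
For chair: c(cons)+6=i, h(cons)+6=n, a(vowel)+2=c, i(vowel)+2=k, r(cons)+6=x.

inckx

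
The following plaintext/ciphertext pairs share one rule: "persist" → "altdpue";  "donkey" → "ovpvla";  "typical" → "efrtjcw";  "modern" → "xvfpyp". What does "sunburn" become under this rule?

dbpmbty

Shifts by position in persist: pos 0: p→a (+11), pos 1: e→l (+7), pos 2: r→t (+2), pos 3: s→d (+11), pos 4: i→p (+7), pos 5: s→u (+2) — repeating every 3. The shifts repeat in a cycle of length 3: positions 0,1,… shift by +11, +7, +2, then the pattern repeats.
For sunburn: s+11=d, u+7=b, n+2=p, b+11=m, u+7=b, r+2=t, n+11=y.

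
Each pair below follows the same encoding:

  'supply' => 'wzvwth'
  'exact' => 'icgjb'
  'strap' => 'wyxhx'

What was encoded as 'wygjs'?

stack

In supply: s→w is +4, u→z is +5, p→v is +6, p→w is +7 — the shift increases by 1 each position. Each letter shifts forward by (position + 4), i.e. 4, 5, 6, … — the shift grows by one for each successive letter.
Decoding wygjs: w−4=s, y−5=t, g−6=a, j−7=c, s−8=k.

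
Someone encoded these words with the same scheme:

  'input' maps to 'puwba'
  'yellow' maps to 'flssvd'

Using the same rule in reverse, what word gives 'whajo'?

Compare letters: i→p is +7, n→u is +7, p→w is +7 — a constant shift. It's a constant shift of +7 (ROT7).
Decoding whajo: w−7=p, h−7=a, a−7=t, j−7=c, o−7=h.

patch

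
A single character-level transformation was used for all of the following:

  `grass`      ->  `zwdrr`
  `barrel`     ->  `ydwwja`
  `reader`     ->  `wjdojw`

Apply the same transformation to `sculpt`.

g(6)→z(25) and r(17)→w(22) fit y≡21x+3 (mod 26); the inverse of 21 mod 26 is 5. Each letter's alphabet position (a=0..z=25) is mapped through 21·x+3 mod 26 — an affine cipher.
Applying it to sculpt: s(18)→21·18+3≡17=r; c(2)→21·2+3≡19=t; u(20)→21·20+3≡7=h; l(11)→21·11+3≡0=a; p(15)→21·15+3≡6=g; t(19)→21·19+3≡12=m (all mod 26).

rthagm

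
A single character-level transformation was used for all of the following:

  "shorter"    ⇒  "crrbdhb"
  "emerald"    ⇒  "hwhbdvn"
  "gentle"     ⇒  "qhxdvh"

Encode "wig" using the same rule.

The shift depends on letter class: consonant s→c is +10, but vowel o→r is +3. Two shifts are in play — +3 for a/e/i/o/u, +10 for every other letter.
Applying it to wig: w(cons)+10=g, i(vowel)+3=l, g(cons)+10=q.

glq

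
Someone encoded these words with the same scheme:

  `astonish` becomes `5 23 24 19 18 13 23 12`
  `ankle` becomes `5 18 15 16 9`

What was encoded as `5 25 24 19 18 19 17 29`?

a is letter #1 and maps to 5: an offset of 4. Letters become their 1-based position plus 4 (so a→5, b→6, …).
Decoding 5 25 24 19 18 19 17 29: 5→(5−4)÷1=1=a, 25→(25−4)÷1=21=u, 24→(24−4)÷1=20=t, 19→(19−4)÷1=15=o, 18→(18−4)÷1=14=n, 19→(19−4)÷1=15=o, 17→(17−4)÷1=13=m, 29→(29−4)÷1=25=y.

autonomy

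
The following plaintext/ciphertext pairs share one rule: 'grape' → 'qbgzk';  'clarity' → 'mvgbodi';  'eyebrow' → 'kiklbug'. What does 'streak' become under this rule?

cdbkgu

The rule splits by letter class: vowels +6, consonants +10.
On streak: s(cons)+10=c, t(cons)+10=d, r(cons)+10=b, e(vowel)+6=k, a(vowel)+6=g, k(cons)+10=u.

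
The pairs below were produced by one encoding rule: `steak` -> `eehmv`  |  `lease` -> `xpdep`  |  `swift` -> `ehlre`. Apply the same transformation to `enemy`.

qyhyj

Shifts by position in steak: pos 0: s→e (+12), pos 1: t→e (+11), pos 2: e→h (+3), pos 3: a→m (+12), pos 4: k→v (+11) — repeating every 3. The shifts repeat in a cycle of length 3: positions 0,1,… shift by +12, +11, +3, then the pattern repeats.
Applying it to enemy: e+12=q, n+11=y, e+3=h, m+12=y, y+11=j.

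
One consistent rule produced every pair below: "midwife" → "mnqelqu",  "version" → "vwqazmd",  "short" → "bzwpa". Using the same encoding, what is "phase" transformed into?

Read the word backwards and shift each letter +8.
For phase: reverse → esahp; then shift: e+8=m, s+8=a, a+8=i, h+8=p, p+8=x.

maipx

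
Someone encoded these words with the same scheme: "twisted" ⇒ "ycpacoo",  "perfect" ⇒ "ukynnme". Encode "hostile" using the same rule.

muzbrvp

In twisted: t→y is +5, w→c is +6, i→p is +7, s→a is +8 — the shift increases by 1 each position. Letter i (0-indexed) is shifted by i+5, so successive shifts are 5, 6, 7, ….
For hostile: h+5=m, o+6=u, s+7=z, t+8=b, i+9=r, l+10=v, e+11=p.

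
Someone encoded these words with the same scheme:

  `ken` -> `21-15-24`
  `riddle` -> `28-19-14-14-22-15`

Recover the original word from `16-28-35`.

fry

k is letter #11 and maps to 21: an offset of 10. Letters become their 1-based position plus 10 (so a→11, b→12, …).
Reversing it on 16-28-35: 16→(16−10)÷1=6=f, 28→(28−10)÷1=18=r, 35→(35−10)÷1=25=y.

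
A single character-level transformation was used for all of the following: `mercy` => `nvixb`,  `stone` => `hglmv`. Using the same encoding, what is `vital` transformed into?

ergzo

Each pair mirrors across the alphabet (m↔n, e↔v, r↔i): positions sum to 25. Each letter is replaced by its mirror in the alphabet: a↔z, b↔y, c↔x, and so on (the Atbash cipher).
Applying it to vital: v↔e, i↔r, t↔g, a↔z, l↔o.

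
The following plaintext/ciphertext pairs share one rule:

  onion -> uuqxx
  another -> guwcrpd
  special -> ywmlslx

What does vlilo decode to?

peace

In onion: o→u is +6, n→u is +7, i→q is +8, o→x is +9 — the shift increases by 1 each position. Letter i (0-indexed) is shifted by i+6, so successive shifts are 6, 7, 8, ….
Reversing it on vlilo: v−6=p, l−7=e, i−8=a, l−9=c, o−10=e.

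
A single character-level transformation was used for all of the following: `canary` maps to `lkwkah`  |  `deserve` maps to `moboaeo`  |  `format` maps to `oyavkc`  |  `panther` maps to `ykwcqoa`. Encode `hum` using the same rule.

qev

The shift depends on letter class: consonant c→l is +9, but vowel a→k is +10. Two shifts are in play — +10 for a/e/i/o/u, +9 for every other letter.
On hum: h(cons)+9=q, u(vowel)+10=e, m(cons)+9=v.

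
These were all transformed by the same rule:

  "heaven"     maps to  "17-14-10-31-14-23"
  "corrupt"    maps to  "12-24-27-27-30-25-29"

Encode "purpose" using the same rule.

The number is (letter's place in the alphabet, a=1) + 9.
Applying it to purpose: p=16→25, u=21→30, r=18→27, p=16→25, o=15→24, s=19→28, e=5→14.

25-30-27-25-24-28-14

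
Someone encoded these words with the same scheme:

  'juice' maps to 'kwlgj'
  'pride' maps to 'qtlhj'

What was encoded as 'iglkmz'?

In juice: j→k is +1, u→w is +2, i→l is +3, c→g is +4 — the shift increases by 1 each position. Each letter shifts forward by (position + 1), i.e. 1, 2, 3, … — the shift grows by one for each successive letter.
Decoding iglkmz: i−1=h, g−2=e, l−3=i, k−4=g, m−5=h, z−6=t.

height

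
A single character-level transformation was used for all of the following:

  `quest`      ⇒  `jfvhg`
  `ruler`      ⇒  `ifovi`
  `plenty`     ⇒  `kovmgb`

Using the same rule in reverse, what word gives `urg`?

fit

Each pair mirrors across the alphabet (q↔j, u↔f, e↔v): positions sum to 25. This is the alphabet-reversal cipher (Atbash): a becomes z, b becomes y, etc.
Reversing it on urg: u↔f, r↔i, g↔t.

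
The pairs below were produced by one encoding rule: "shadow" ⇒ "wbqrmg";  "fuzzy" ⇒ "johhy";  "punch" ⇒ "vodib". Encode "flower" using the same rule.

s(18)→w(22) and h(7)→b(1) fit y≡9x+16 (mod 26); the inverse of 9 mod 26 is 3. Each letter's alphabet position (a=0..z=25) is mapped through 9·x+16 mod 26 — an affine cipher.
For flower: f(5)→9·5+16≡9=j; l(11)→9·11+16≡11=l; o(14)→9·14+16≡12=m; w(22)→9·22+16≡6=g; e(4)→9·4+16≡0=a; r(17)→9·17+16≡13=n (all mod 26).

jlmgan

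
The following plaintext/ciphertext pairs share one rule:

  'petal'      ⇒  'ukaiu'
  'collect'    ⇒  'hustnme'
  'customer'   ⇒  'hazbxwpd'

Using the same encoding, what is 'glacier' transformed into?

In petal: p→u is +5, e→k is +6, t→a is +7, a→i is +8 — the shift increases by 1 each position. Each letter shifts forward by (position + 5), i.e. 5, 6, 7, … — the shift grows by one for each successive letter.
On glacier: g+5=l, l+6=r, a+7=h, c+8=k, i+9=r, e+10=o, r+11=c.

lrhkroc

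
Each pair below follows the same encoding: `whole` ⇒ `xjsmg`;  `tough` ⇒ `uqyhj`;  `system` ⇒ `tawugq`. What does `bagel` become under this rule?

A repeating key of period 3 is used — shifts +1, +2, +4 over and over.
Applying it to bagel: b+1=c, a+2=c, g+4=k, e+1=f, l+2=n.

cckfn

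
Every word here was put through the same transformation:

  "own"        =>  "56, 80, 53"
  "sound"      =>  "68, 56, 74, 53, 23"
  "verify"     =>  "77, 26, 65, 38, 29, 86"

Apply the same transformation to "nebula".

53, 26, 17, 74, 47, 14

o(#15)→56 and w(#23)→80: differences scale by 3, so n = 3·pos + 11. Each letter becomes 3×(its alphabet position, a=1..z=26) + 11.
On nebula: n=14→53, e=5→26, b=2→17, u=21→74, l=12→47, a=1→14.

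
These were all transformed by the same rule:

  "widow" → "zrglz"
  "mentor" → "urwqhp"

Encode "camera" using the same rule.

duhpdf

The output letters match the input read backwards, each shifted +3: widow reversed is wodiw. The word is reversed, then every letter is shifted forward by 3.
Applying it to camera: reverse → aremac; then shift: a+3=d, r+3=u, e+3=h, m+3=p, a+3=d, c+3=f.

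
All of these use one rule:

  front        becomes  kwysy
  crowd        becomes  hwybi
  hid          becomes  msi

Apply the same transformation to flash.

The shift depends on letter class: consonant f→k is +5, but vowel o→y is +10. Vowels shift forward by 10 and consonants shift forward by 5.
On flash: f(cons)+5=k, l(cons)+5=q, a(vowel)+10=k, s(cons)+5=x, h(cons)+5=m.

kqkxm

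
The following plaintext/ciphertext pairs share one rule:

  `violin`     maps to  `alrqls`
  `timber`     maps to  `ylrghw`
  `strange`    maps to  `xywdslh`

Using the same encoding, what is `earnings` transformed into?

The rule splits by letter class: vowels +3, consonants +5.
On earnings: e(vowel)+3=h, a(vowel)+3=d, r(cons)+5=w, n(cons)+5=s, i(vowel)+3=l, n(cons)+5=s, g(cons)+5=l, s(cons)+5=x.

hdwslslx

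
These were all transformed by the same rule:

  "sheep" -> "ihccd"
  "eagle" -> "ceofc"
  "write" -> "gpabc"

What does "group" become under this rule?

opkud

s(18)→i(8) and h(7)→h(7) fit y≡19x+4 (mod 26); the inverse of 19 mod 26 is 11. This is an affine cipher: with a=0,…,z=25, each position x becomes (19x+4) mod 26.
On group: g(6)→19·6+4≡14=o; r(17)→19·17+4≡15=p; o(14)→19·14+4≡10=k; u(20)→19·20+4≡20=u; p(15)→19·15+4≡3=d (all mod 26).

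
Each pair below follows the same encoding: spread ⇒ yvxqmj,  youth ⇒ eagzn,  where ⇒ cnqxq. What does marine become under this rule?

The shift depends on letter class: consonant s→y is +6, but vowel e→q is +12. Two shifts are in play — +12 for a/e/i/o/u, +6 for every other letter.
For marine: m(cons)+6=s, a(vowel)+12=m, r(cons)+6=x, i(vowel)+12=u, n(cons)+6=t, e(vowel)+12=q.

smxutq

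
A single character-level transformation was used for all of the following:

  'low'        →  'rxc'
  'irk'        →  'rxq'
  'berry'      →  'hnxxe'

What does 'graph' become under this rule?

mxjvn

The shift depends on letter class: consonant l→r is +6, but vowel o→x is +9. Two shifts are in play — +9 for a/e/i/o/u, +6 for every other letter.
For graph: g(cons)+6=m, r(cons)+6=x, a(vowel)+9=j, p(cons)+6=v, h(cons)+6=n.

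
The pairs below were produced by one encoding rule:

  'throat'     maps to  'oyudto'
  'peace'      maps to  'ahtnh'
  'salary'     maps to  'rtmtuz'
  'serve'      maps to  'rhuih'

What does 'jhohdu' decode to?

meteor

Treating letters as 0–25, the rule is x ↦ 23x + 19 (mod 26).
Reversing it on jhohdu: j(9)→17·(9−19)≡12=m; h(7)→17·(7−19)≡4=e; o(14)→17·(14−19)≡19=t; h(7)→17·(7−19)≡4=e; d(3)→17·(3−19)≡14=o; u(20)→17·(20−19)≡17=r (all mod 26).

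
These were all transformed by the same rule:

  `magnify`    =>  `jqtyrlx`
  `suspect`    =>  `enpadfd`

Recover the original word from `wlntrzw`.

logical

The output letters match the input read backwards, each shifted +11: magnify reversed is yfingam. The word is reversed, then every letter is shifted forward by 11.
Undoing it on wlntrzw: shift back: w−11=l, l−11=a, n−11=c, t−11=i, r−11=g, z−11=o, w−11=l → lacigol; then reverse → logical.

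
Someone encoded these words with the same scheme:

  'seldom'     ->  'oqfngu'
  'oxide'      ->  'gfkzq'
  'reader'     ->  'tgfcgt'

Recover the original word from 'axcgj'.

The output letters match the input read backwards, each shifted +2: seldom reversed is modles. Read the word backwards and shift each letter +2.
Reversing it on axcgj: shift back: a−2=y, x−2=v, c−2=a, g−2=e, j−2=h → yvaeh; then reverse → heavy.

heavy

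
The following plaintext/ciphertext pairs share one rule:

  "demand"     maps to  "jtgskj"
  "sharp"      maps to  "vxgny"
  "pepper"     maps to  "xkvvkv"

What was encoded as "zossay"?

The output letters match the input read backwards, each shifted +6: demand reversed is dnamed. Two steps: reverse the string, then apply a Caesar shift of +6.
Reversing it on zossay: shift back: z−6=t, o−6=i, s−6=m, s−6=m, a−6=u, y−6=s → timmus; then reverse → summit.

summit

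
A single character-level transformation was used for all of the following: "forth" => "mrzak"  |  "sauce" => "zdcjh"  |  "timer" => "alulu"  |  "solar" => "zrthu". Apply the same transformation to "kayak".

rdghn

Shifts by position in forth: pos 0: f→m (+7), pos 1: o→r (+3), pos 2: r→z (+8), pos 3: t→a (+7), pos 4: h→k (+3) — repeating every 3. A repeating key of period 3 is used — shifts +7, +3, +8 over and over.
Applying it to kayak: k+7=r, a+3=d, y+8=g, a+7=h, k+3=n.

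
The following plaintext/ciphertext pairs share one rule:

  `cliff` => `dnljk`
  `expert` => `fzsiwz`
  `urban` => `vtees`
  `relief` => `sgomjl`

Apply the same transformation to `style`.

tvbpj

Letter i (0-indexed) is shifted by i+1, so successive shifts are 1, 2, 3, ….
For style: s+1=t, t+2=v, y+3=b, l+4=p, e+5=j.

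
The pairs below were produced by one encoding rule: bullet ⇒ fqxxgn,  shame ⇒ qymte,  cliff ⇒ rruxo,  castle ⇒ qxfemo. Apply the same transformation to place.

qomxb

The output letters match the input read backwards, each shifted +12: bullet reversed is tellub. The word is reversed, then every letter is shifted forward by 12.
For place: reverse → ecalp; then shift: e+12=q, c+12=o, a+12=m, l+12=x, p+12=b.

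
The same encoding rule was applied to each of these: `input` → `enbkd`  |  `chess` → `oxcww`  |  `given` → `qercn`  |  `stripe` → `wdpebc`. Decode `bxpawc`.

i(8)→e(4) and n(13)→n(13) fit y≡7x+0 (mod 26); the inverse of 7 mod 26 is 15. This is an affine cipher: with a=0,…,z=25, each position x becomes (7x+0) mod 26.
Undoing it on bxpawc: b(1)→15·(1−0)≡15=p; x(23)→15·(23−0)≡7=h; p(15)→15·(15−0)≡17=r; a(0)→15·(0−0)≡0=a; w(22)→15·(22−0)≡18=s; c(2)→15·(2−0)≡4=e (all mod 26).

phrase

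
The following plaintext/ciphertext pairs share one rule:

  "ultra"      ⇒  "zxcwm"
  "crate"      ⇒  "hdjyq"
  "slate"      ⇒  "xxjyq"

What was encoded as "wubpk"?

A repeating key of period 3 is used — shifts +5, +12, +9 over and over.
Reversing it on wubpk: w−5=r, u−12=i, b−9=s, p−5=k, k−12=y.

risky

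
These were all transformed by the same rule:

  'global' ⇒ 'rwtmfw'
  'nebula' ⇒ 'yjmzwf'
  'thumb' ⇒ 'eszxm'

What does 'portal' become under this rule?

The shift depends on letter class: consonant g→r is +11, but vowel o→t is +5. The rule splits by letter class: vowels +5, consonants +11.
Applying it to portal: p(cons)+11=a, o(vowel)+5=t, r(cons)+11=c, t(cons)+11=e, a(vowel)+5=f, l(cons)+11=w.

atcefw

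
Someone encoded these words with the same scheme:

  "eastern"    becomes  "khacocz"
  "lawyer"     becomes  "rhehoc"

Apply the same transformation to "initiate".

In eastern: e→k is +6, a→h is +7, s→a is +8, t→c is +9 — the shift increases by 1 each position. Letter i (0-indexed) is shifted by i+6, so successive shifts are 6, 7, 8, ….
Applying it to initiate: i+6=o, n+7=u, i+8=q, t+9=c, i+10=s, a+11=l, t+12=f, e+13=r.

ouqcslfr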